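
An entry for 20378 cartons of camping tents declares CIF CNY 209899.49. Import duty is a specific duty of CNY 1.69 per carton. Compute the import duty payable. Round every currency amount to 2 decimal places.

Import duty: CNY 34438.82

Import duty = 20378 × 1.69 = 34438.82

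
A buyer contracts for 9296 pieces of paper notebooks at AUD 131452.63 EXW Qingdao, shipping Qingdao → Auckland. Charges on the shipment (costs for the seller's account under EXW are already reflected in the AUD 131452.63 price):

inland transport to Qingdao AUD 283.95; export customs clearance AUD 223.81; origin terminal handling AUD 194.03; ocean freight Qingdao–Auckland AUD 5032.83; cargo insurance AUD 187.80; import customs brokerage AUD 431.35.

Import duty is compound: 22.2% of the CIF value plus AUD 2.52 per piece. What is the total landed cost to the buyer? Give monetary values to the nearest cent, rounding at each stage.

Total landed cost: AUD 191729.58

EXW: the seller makes goods available at their premises; the buyer bears all onward costs.
CIF value = EXW price + inland to port + export clearance + origin terminal + freight + insurance = 131452.63 + 283.95 + 223.81 + 194.03 + 5032.83 + 187.80 = 137375.05
Ad valorem component: 137375.05 × 22.2% = 30497.26
Specific component: 9296 × 2.52 = 23425.92
Import duty = 30497.26 + 23425.92 = 53923.18
Buyer bears: inland to port 283.95 + export clearance 223.81 + origin terminal 194.03 + freight 5032.83 + insurance 187.80 + brokerage 431.35 + duty 53923.18 = 60276.95
Landed cost = invoice 131452.63 + 60276.95 = 191729.58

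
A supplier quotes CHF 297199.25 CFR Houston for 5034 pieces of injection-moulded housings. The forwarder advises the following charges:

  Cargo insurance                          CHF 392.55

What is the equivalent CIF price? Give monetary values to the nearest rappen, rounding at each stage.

CIF price: CHF 297591.80

From CFR to CIF, the seller additionally bears: insurance.
CIF price = 297199.25 + 392.55 = 297591.80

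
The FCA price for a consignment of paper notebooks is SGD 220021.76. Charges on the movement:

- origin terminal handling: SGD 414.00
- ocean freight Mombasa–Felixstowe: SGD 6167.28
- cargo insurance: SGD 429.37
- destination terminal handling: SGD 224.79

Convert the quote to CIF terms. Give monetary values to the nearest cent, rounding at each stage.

Not relevant to the conversion: destination terminal — on the buyer under both terms; not part of either seller's price.
From FCA to CIF, the seller additionally bears: origin terminal, freight, insurance.
CIF price = 220021.76 + 414.00 + 6167.28 + 429.37 = 227032.41

CIF price: SGD 227032.41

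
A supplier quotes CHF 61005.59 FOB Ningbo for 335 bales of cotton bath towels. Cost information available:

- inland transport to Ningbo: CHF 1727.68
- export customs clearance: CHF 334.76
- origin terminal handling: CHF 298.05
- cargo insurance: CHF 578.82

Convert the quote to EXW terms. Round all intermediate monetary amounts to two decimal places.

Not relevant to the conversion: insurance — on the buyer under both terms; not part of either seller's price.
From FOB to EXW, the seller no longer bears: inland to port, export clearance, origin terminal.
EXW price = 61005.59 − 1727.68 − 334.76 − 298.05 = 58645.10

EXW price: CHF 58645.10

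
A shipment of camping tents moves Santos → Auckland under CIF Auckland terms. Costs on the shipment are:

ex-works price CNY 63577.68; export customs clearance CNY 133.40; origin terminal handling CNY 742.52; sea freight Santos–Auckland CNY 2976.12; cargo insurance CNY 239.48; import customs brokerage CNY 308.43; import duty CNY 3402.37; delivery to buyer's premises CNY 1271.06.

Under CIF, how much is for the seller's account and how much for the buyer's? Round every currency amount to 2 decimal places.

CIF: the seller pays costs through ocean freight and marine insurance to the destination port.
Seller's account: goods 63577.68 + export clearance 133.40 + origin terminal 742.52 + freight 2976.12 + insurance 239.48 = 67669.20
Buyer's account: brokerage 308.43 + duty 3402.37 + delivery 1271.06 = 4981.86

Seller: CNY 67669.20; buyer: CNY 4981.86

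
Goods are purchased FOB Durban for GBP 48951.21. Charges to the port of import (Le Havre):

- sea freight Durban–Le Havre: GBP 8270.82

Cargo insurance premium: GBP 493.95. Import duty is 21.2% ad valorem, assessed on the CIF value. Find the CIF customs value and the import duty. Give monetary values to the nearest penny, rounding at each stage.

CIF value: GBP 57715.98; import duty: GBP 12235.79

CIF = FOB price + freight + insurance
CIF = 48951.21 + 8270.82 + 493.95 = 57715.98
Import duty = 57715.98 × 21.2% = 12235.79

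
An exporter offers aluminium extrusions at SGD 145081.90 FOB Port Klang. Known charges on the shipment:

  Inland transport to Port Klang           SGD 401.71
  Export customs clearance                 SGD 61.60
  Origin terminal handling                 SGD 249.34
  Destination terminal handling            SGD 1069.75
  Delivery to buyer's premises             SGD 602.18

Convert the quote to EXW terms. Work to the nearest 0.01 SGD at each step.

Not relevant to the conversion: destination terminal, delivery — on the buyer under both terms; not part of either seller's price.
From FOB to EXW, the seller no longer bears: inland to port, export clearance, origin terminal.
EXW price = 145081.90 − 401.71 − 61.60 − 249.34 = 144369.25

EXW price: SGD 144369.25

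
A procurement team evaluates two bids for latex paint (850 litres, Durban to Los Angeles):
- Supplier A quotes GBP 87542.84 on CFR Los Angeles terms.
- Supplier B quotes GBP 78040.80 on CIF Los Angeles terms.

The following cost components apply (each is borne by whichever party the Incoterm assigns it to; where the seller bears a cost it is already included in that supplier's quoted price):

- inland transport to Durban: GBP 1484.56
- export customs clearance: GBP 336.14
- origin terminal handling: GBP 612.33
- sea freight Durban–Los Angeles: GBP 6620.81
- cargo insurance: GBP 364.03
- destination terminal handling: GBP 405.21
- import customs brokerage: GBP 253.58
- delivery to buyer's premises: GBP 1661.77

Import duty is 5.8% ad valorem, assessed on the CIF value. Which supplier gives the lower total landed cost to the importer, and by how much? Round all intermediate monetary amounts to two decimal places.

Supplier A (CFR):
CIF value = CFR price + insurance = 87542.84 + 364.03 = 87906.87
Import duty = 87906.87 × 5.8% = 5098.60
Buyer bears (A): 364.03 + 405.21 + 253.58 + 1661.77 = 2684.59
Landed cost (A) = invoice 87542.84 + 2684.59 + duty 5098.60 = 95326.03
Supplier B (CIF):
The CIF price already equals the CIF value: 78040.80
Import duty = 78040.80 × 5.8% = 4526.37
Buyer bears (B): 405.21 + 253.58 + 1661.77 = 2320.56
Landed cost (B) = invoice 78040.80 + 2320.56 + duty 4526.37 = 84887.73
Difference = |95326.03 − 84887.73| = 10438.30

Supplier B is cheaper by GBP 10438.30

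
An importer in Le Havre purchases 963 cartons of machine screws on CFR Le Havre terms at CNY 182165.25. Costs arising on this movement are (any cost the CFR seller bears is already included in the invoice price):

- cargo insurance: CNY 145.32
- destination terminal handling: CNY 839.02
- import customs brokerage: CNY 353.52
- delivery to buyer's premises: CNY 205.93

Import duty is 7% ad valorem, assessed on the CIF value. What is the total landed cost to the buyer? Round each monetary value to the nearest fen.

CFR: the seller pays costs through ocean freight to the destination port, but not insurance.
CIF value = CFR price + insurance = 182165.25 + 145.32 = 182310.57
Import duty = 182310.57 × 7% = 12761.74
Buyer bears: insurance 145.32 + destination terminal 839.02 + brokerage 353.52 + delivery 205.93 + duty 12761.74 = 14305.53
Landed cost = invoice 182165.25 + 14305.53 = 196470.78

Total landed cost: CNY 196470.78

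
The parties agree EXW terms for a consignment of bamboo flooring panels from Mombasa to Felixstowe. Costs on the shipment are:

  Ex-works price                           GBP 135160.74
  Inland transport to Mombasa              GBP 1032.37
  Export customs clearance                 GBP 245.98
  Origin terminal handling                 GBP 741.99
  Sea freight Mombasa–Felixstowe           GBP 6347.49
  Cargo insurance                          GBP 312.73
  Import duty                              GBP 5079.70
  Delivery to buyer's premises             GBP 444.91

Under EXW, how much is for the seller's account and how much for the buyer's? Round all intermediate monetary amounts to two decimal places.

EXW: the seller makes goods available at their premises; the buyer bears all onward costs.
Seller's account: goods 135160.74 = 135160.74
Buyer's account: inland to port 1032.37 + export clearance 245.98 + origin terminal 741.99 + freight 6347.49 + insurance 312.73 + duty 5079.70 + delivery 444.91 = 14205.17

Seller: GBP 135160.74; buyer: GBP 14205.17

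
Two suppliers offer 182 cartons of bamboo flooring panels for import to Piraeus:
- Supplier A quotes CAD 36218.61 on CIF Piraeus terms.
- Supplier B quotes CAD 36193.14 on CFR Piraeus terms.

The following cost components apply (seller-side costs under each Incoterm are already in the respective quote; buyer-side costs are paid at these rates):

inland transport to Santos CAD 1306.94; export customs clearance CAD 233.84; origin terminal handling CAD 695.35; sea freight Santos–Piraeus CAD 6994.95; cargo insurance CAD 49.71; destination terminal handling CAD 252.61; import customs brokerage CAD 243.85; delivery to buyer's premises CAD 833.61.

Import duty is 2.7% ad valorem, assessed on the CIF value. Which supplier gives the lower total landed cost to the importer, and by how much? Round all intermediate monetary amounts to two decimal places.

Supplier A (CIF):
The CIF price already equals the CIF value: 36218.61
Import duty = 36218.61 × 2.7% = 977.90
Buyer bears (A): 252.61 + 243.85 + 833.61 = 1330.07
Landed cost (A) = invoice 36218.61 + 1330.07 + duty 977.90 = 38526.58
Supplier B (CFR):
CIF value = CFR price + insurance = 36193.14 + 49.71 = 36242.85
Import duty = 36242.85 × 2.7% = 978.56
Buyer bears (B): 49.71 + 252.61 + 243.85 + 833.61 = 1379.78
Landed cost (B) = invoice 36193.14 + 1379.78 + duty 978.56 = 38551.48
Difference = |38526.58 − 38551.48| = 24.90

Supplier A is cheaper by CAD 24.90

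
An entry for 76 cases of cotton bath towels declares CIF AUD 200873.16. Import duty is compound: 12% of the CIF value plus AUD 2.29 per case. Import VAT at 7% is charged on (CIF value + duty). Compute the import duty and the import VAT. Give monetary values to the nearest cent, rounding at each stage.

Import duty: AUD 24278.82; import VAT: AUD 15760.64

Ad valorem component: 200873.16 × 12% = 24104.78
Specific component: 76 × 2.29 = 174.04
Import duty = 24104.78 + 174.04 = 24278.82
VAT base = CIF + duty = 200873.16 + 24278.82 = 225151.98
Import VAT = 225151.98 × 7% = 15760.64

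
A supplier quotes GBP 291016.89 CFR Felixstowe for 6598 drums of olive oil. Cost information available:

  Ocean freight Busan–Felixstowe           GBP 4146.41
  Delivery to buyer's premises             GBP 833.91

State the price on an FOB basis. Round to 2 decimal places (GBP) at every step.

FOB price: GBP 286870.48

Not relevant to the conversion: delivery — on the buyer under both terms; not part of either seller's price.
From CFR to FOB, the seller no longer bears: freight.
FOB price = 291016.89 − 4146.41 = 286870.48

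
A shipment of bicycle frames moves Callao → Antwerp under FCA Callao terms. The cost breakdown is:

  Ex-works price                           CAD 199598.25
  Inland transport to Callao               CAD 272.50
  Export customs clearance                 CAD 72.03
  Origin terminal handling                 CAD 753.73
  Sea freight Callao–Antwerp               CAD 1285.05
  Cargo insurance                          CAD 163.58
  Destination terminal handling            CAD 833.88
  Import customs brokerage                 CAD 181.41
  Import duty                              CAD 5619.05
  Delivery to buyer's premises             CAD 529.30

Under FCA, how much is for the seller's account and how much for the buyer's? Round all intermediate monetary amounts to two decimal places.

Seller: CAD 199942.78; buyer: CAD 9366.00

FCA: the seller delivers export-cleared goods to the carrier; the buyer bears costs from that point.
Seller's account: goods 199598.25 + inland to port 272.50 + export clearance 72.03 = 199942.78
Buyer's account: origin terminal 753.73 + freight 1285.05 + insurance 163.58 + destination terminal 833.88 + brokerage 181.41 + duty 5619.05 + delivery 529.30 = 9366.00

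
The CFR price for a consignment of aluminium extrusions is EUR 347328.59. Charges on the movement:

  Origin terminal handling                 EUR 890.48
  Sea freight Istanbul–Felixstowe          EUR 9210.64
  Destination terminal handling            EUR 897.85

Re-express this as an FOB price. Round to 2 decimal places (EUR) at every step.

Not relevant to the conversion: origin terminal — on the seller under both CFR and FOB; already in the CFR price and stays in the FOB price. destination terminal — on the buyer under both terms; not part of either seller's price.
From CFR to FOB, the seller no longer bears: freight.
FOB price = 347328.59 − 9210.64 = 338117.95

FOB price: EUR 338117.95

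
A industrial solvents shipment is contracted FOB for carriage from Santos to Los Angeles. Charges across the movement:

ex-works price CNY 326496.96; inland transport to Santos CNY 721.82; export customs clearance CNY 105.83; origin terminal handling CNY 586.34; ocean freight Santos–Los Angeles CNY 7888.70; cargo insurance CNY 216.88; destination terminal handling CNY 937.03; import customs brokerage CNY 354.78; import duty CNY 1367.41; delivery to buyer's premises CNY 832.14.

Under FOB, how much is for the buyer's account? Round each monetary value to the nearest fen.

Buyer's account: CNY 11596.94

FOB: the seller bears costs until goods are on board at the origin port; the buyer bears freight, insurance and all costs thereafter.
Seller's account: goods 326496.96 + inland to port 721.82 + export clearance 105.83 + origin terminal 586.34 = 327910.95
Buyer's account: freight 7888.70 + insurance 216.88 + destination terminal 937.03 + brokerage 354.78 + duty 1367.41 + delivery 832.14 = 11596.94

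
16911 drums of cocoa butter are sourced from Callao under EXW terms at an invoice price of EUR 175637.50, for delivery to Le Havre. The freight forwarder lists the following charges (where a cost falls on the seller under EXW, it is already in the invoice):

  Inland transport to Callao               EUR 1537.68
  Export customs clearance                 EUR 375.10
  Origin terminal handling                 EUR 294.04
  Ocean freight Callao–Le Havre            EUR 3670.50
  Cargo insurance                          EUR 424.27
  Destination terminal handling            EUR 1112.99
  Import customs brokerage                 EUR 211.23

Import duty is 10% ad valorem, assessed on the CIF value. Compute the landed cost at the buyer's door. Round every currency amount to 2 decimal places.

EXW: the seller makes goods available at their premises; the buyer bears all onward costs.
CIF value = EXW price + inland to port + export clearance + origin terminal + freight + insurance = 175637.50 + 1537.68 + 375.10 + 294.04 + 3670.50 + 424.27 = 181939.09
Import duty = 181939.09 × 10% = 18193.91
Buyer bears: inland to port 1537.68 + export clearance 375.10 + origin terminal 294.04 + freight 3670.50 + insurance 424.27 + destination terminal 1112.99 + brokerage 211.23 + duty 18193.91 = 25819.72
Landed cost = invoice 175637.50 + 25819.72 = 201457.22

Total landed cost: EUR 201457.22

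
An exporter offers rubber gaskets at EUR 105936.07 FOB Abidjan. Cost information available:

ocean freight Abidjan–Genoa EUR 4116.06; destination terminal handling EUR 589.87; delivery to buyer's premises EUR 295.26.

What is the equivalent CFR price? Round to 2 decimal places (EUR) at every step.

Not relevant to the conversion: delivery, destination terminal — on the buyer under both terms; not part of either seller's price.
From FOB to CFR, the seller additionally bears: freight.
CFR price = 105936.07 + 4116.06 = 110052.13

CFR price: EUR 110052.13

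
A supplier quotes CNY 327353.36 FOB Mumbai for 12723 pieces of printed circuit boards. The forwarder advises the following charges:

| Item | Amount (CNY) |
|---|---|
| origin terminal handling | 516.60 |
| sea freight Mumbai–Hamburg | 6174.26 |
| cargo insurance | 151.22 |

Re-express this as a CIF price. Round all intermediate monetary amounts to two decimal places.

CIF price: CNY 333678.84

Not relevant to the conversion: origin terminal — on the seller under both FOB and CIF; already in the FOB price and stays in the CIF price.
From FOB to CIF, the seller additionally bears: freight, insurance.
CIF price = 327353.36 + 6174.26 + 151.22 = 333678.84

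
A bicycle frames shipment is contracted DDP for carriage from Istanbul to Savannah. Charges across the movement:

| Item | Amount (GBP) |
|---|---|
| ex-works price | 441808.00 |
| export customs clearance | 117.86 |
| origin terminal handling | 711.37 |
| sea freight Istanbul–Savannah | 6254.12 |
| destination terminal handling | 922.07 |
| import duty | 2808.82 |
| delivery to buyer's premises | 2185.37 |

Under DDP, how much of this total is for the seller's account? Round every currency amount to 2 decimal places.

DDP: the seller bears all costs including import duty.
Seller's account: goods 441808.00 + export clearance 117.86 + origin terminal 711.37 + freight 6254.12 + destination terminal 922.07 + duty 2808.82 + delivery 2185.37 = 454807.61
Buyer's account: 0.00

Seller's account: GBP 454807.61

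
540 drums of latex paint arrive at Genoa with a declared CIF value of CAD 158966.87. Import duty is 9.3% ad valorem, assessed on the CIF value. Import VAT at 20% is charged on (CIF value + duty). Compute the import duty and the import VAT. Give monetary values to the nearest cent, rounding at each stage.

Import duty = 158966.87 × 9.3% = 14783.92
VAT base = CIF + duty = 158966.87 + 14783.92 = 173750.79
Import VAT = 173750.79 × 20% = 34750.16

Import duty: CAD 14783.92; import VAT: CAD 34750.16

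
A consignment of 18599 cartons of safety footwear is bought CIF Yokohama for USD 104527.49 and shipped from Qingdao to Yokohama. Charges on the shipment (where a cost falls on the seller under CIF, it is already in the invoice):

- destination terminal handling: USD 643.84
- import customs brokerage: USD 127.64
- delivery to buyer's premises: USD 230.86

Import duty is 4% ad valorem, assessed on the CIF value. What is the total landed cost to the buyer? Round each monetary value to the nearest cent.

CIF: the seller pays costs through ocean freight and marine insurance to the destination port.
The CIF price already equals the CIF value: 104527.49
Import duty = 104527.49 × 4% = 4181.10
Buyer bears: destination terminal 643.84 + brokerage 127.64 + delivery 230.86 + duty 4181.10 = 5183.44
Landed cost = invoice 104527.49 + 5183.44 = 109710.93

Total landed cost: USD 109710.93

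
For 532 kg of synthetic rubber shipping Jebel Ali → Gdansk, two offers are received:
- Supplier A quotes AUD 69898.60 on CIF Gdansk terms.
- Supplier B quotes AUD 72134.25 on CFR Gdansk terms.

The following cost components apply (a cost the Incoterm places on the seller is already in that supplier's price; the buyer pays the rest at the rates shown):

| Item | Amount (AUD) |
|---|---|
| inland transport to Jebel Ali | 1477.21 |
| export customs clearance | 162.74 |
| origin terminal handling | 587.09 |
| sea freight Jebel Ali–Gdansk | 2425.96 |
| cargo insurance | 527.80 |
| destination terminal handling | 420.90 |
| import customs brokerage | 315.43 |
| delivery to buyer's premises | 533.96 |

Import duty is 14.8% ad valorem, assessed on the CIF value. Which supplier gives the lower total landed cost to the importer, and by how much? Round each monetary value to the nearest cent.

Supplier A is cheaper by AUD 3172.44

Supplier A (CIF):
The CIF price already equals the CIF value: 69898.60
Import duty = 69898.60 × 14.8% = 10344.99
Buyer bears (A): 420.90 + 315.43 + 533.96 = 1270.29
Landed cost (A) = invoice 69898.60 + 1270.29 + duty 10344.99 = 81513.88
Supplier B (CFR):
CIF value = CFR price + insurance = 72134.25 + 527.80 = 72662.05
Import duty = 72662.05 × 14.8% = 10753.98
Buyer bears (B): 527.80 + 420.90 + 315.43 + 533.96 = 1798.09
Landed cost (B) = invoice 72134.25 + 1798.09 + duty 10753.98 = 84686.32
Difference = |81513.88 − 84686.32| = 3172.44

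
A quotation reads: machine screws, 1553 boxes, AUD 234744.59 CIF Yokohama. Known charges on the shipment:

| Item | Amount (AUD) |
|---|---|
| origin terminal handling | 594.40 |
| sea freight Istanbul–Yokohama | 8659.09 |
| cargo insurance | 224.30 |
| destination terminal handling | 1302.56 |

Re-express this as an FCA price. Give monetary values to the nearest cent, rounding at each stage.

Not relevant to the conversion: destination terminal — on the buyer under both terms; not part of either seller's price.
From CIF to FCA, the seller no longer bears: origin terminal, freight, insurance.
FCA price = 234744.59 − 594.40 − 8659.09 − 224.30 = 225266.80

FCA price: AUD 225266.80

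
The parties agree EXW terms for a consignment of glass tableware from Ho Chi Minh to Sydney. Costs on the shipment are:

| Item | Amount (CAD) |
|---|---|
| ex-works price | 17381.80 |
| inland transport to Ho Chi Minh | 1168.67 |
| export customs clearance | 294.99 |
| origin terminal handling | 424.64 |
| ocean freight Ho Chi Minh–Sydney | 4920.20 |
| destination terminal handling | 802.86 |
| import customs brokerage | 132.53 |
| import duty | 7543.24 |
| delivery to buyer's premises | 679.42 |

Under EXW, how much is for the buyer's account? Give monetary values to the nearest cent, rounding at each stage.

EXW: the seller makes goods available at their premises; the buyer bears all onward costs.
Seller's account: goods 17381.80 = 17381.80
Buyer's account: inland to port 1168.67 + export clearance 294.99 + origin terminal 424.64 + freight 4920.20 + destination terminal 802.86 + brokerage 132.53 + duty 7543.24 + delivery 679.42 = 15966.55

Buyer's account: CAD 15966.55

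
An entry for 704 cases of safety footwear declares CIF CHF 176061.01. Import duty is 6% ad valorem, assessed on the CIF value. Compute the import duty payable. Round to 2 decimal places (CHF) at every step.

Import duty = 176061.01 × 6% = 10563.66

Import duty: CHF 10563.66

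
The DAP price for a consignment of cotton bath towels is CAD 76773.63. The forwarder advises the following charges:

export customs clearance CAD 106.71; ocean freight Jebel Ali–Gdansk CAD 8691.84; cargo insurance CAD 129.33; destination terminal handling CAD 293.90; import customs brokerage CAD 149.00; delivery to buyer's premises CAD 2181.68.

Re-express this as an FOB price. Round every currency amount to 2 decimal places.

FOB price: CAD 65476.88

Not relevant to the conversion: export clearance — on the seller under both DAP and FOB; already in the DAP price and stays in the FOB price. brokerage — on the buyer under both terms; not part of either seller's price.
From DAP to FOB, the seller no longer bears: freight, insurance, destination terminal, delivery.
FOB price = 76773.63 − 8691.84 − 129.33 − 293.90 − 2181.68 = 65476.88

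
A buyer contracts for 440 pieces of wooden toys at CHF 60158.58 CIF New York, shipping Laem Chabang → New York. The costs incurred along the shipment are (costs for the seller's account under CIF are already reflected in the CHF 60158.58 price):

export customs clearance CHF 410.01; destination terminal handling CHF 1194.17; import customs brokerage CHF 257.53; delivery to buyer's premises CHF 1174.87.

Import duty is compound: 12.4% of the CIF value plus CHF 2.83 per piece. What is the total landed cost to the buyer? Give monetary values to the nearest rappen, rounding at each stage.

Total landed cost: CHF 71490.01

CIF: the seller pays costs through ocean freight and marine insurance to the destination port.
Already in the invoice (seller's account under CIF): export clearance — exclude.
The CIF price already equals the CIF value: 60158.58
Ad valorem component: 60158.58 × 12.4% = 7459.66
Specific component: 440 × 2.83 = 1245.20
Import duty = 7459.66 + 1245.20 = 8704.86
Buyer bears: destination terminal 1194.17 + brokerage 257.53 + delivery 1174.87 + duty 8704.86 = 11331.43
Landed cost = invoice 60158.58 + 11331.43 = 71490.01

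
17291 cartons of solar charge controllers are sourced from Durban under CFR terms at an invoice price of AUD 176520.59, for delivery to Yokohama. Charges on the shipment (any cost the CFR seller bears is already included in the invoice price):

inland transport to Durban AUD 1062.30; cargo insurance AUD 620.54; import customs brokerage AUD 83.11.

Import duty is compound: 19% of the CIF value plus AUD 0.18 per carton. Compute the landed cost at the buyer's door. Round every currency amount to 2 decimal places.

Total landed cost: AUD 213993.43

CFR: the seller pays costs through ocean freight to the destination port, but not insurance.
Already in the invoice (seller's account under CFR): inland to port — exclude.
CIF value = CFR price + insurance = 176520.59 + 620.54 = 177141.13
Ad valorem component: 177141.13 × 19% = 33656.81
Specific component: 17291 × 0.18 = 3112.38
Import duty = 33656.81 + 3112.38 = 36769.19
Buyer bears: insurance 620.54 + brokerage 83.11 + duty 36769.19 = 37472.84
Landed cost = invoice 176520.59 + 37472.84 = 213993.43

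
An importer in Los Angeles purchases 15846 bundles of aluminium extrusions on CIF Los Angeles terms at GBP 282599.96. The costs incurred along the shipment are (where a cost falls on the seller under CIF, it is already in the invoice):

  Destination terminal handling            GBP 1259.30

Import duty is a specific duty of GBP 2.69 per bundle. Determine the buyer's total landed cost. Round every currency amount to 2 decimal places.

CIF: the seller pays costs through ocean freight and marine insurance to the destination port.
The CIF price already equals the CIF value: 282599.96
Import duty = 15846 × 2.69 = 42625.74
Buyer bears: destination terminal 1259.30 + duty 42625.74 = 43885.04
Landed cost = invoice 282599.96 + 43885.04 = 326485.00

Total landed cost: GBP 326485.00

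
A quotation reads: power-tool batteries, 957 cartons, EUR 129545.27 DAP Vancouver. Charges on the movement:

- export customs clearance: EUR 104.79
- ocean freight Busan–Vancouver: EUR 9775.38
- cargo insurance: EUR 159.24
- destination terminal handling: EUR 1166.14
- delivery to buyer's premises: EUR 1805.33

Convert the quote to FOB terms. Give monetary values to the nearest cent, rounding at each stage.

Not relevant to the conversion: export clearance — on the seller under both DAP and FOB; already in the DAP price and stays in the FOB price.
From DAP to FOB, the seller no longer bears: freight, insurance, destination terminal, delivery.
FOB price = 129545.27 − 9775.38 − 159.24 − 1166.14 − 1805.33 = 116639.18

FOB price: EUR 116639.18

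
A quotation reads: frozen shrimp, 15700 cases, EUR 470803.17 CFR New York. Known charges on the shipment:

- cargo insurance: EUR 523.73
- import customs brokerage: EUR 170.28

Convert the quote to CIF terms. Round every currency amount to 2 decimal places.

Not relevant to the conversion: brokerage — on the buyer under both terms; not part of either seller's price.
From CFR to CIF, the seller additionally bears: insurance.
CIF price = 470803.17 + 523.73 = 471326.90

CIF price: EUR 471326.90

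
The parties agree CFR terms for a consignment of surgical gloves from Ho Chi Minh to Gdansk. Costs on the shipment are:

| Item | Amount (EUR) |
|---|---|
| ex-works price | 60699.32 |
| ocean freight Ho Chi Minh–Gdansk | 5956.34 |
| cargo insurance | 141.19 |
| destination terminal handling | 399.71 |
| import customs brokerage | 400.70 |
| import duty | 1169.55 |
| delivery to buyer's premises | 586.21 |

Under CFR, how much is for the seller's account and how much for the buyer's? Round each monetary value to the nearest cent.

Seller: EUR 66655.66; buyer: EUR 2697.36

CFR: the seller pays costs through ocean freight to the destination port, but not insurance.
Seller's account: goods 60699.32 + freight 5956.34 = 66655.66
Buyer's account: insurance 141.19 + destination terminal 399.71 + brokerage 400.70 + duty 1169.55 + delivery 586.21 = 2697.36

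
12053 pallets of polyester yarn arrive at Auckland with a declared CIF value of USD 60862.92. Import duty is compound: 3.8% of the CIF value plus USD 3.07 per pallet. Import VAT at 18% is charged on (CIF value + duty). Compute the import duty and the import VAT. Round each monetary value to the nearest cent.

Import duty: USD 39315.50; import VAT: USD 18032.12

Ad valorem component: 60862.92 × 3.8% = 2312.79
Specific component: 12053 × 3.07 = 37002.71
Import duty = 2312.79 + 37002.71 = 39315.50
VAT base = CIF + duty = 60862.92 + 39315.50 = 100178.42
Import VAT = 100178.42 × 18% = 18032.12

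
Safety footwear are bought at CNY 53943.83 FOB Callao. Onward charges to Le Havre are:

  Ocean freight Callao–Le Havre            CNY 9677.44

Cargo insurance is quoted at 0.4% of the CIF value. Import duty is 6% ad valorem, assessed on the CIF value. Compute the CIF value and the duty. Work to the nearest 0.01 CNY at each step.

CIF value: CNY 63876.78; import duty: CNY 3832.61

Let C be the CIF value. C = FOB price + freight + 0.4% × C
C − 0.4% × C = 53943.83 + 9677.44
0.996 × C = 63621.27
C = 63621.27 / 0.996 = 63876.78
Insurance premium = 0.4% × 63876.78 = 255.51
Import duty = 63876.78 × 6% = 3832.61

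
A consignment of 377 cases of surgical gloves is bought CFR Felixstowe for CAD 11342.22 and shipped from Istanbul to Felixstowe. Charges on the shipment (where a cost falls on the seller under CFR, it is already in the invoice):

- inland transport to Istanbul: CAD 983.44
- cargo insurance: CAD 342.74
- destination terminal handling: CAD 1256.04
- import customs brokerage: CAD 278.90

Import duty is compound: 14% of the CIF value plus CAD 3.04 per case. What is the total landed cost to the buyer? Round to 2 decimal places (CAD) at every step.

Total landed cost: CAD 16001.87

CFR: the seller pays costs through ocean freight to the destination port, but not insurance.
Already in the invoice (seller's account under CFR): inland to port — exclude.
CIF value = CFR price + insurance = 11342.22 + 342.74 = 11684.96
Ad valorem component: 11684.96 × 14% = 1635.89
Specific component: 377 × 3.04 = 1146.08
Import duty = 1635.89 + 1146.08 = 2781.97
Buyer bears: insurance 342.74 + destination terminal 1256.04 + brokerage 278.90 + duty 2781.97 = 4659.65
Landed cost = invoice 11342.22 + 4659.65 = 16001.87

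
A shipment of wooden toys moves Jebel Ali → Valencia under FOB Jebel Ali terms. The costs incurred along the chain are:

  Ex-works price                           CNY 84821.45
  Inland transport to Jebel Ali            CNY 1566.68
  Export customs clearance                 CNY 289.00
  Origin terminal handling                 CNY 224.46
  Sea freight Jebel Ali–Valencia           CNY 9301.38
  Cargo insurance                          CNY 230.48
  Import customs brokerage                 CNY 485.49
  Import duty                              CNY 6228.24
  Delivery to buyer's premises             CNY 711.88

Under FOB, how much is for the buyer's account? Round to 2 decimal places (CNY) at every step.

Buyer's account: CNY 16957.47

FOB: the seller bears costs until goods are on board at the origin port; the buyer bears freight, insurance and all costs thereafter.
Seller's account: goods 84821.45 + inland to port 1566.68 + export clearance 289.00 + origin terminal 224.46 = 86901.59
Buyer's account: freight 9301.38 + insurance 230.48 + brokerage 485.49 + duty 6228.24 + delivery 711.88 = 16957.47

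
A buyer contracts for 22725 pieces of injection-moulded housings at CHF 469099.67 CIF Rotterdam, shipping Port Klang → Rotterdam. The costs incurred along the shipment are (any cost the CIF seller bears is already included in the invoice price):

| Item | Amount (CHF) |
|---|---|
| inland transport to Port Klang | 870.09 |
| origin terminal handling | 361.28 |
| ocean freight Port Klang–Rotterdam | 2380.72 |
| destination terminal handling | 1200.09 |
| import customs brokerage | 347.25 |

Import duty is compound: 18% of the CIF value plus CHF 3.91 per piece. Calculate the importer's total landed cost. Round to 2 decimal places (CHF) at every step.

Total landed cost: CHF 643939.70

CIF: the seller pays costs through ocean freight and marine insurance to the destination port.
Already in the invoice (seller's account under CIF): inland to port, origin terminal, freight — exclude.
The CIF price already equals the CIF value: 469099.67
Ad valorem component: 469099.67 × 18% = 84437.94
Specific component: 22725 × 3.91 = 88854.75
Import duty = 84437.94 + 88854.75 = 173292.69
Buyer bears: destination terminal 1200.09 + brokerage 347.25 + duty 173292.69 = 174840.03
Landed cost = invoice 469099.67 + 174840.03 = 643939.70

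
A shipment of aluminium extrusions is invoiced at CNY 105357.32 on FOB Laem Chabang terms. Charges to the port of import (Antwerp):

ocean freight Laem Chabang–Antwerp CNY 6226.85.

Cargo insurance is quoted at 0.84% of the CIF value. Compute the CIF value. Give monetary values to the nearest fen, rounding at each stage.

CIF value: CNY 112529.42

Let C be the CIF value. C = FOB price + freight + 0.84% × C
C − 0.84% × C = 105357.32 + 6226.85
0.9916 × C = 111584.17
C = 111584.17 / 0.9916 = 112529.42
Insurance premium = 0.84% × 112529.42 = 945.25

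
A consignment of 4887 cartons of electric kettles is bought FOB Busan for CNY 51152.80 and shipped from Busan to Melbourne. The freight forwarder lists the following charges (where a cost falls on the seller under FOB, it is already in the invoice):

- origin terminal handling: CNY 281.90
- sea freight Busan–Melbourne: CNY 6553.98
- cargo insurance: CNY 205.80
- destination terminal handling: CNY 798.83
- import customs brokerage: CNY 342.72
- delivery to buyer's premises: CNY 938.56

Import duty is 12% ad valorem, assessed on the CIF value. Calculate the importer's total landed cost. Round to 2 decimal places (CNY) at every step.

Total landed cost: CNY 66942.20

FOB: the seller bears costs until goods are on board at the origin port; the buyer bears freight, insurance and all costs thereafter.
Already in the invoice (seller's account under FOB): origin terminal — exclude.
CIF value = FOB price + freight + insurance = 51152.80 + 6553.98 + 205.80 = 57912.58
Import duty = 57912.58 × 12% = 6949.51
Buyer bears: freight 6553.98 + insurance 205.80 + destination terminal 798.83 + brokerage 342.72 + delivery 938.56 + duty 6949.51 = 15789.40
Landed cost = invoice 51152.80 + 15789.40 = 66942.20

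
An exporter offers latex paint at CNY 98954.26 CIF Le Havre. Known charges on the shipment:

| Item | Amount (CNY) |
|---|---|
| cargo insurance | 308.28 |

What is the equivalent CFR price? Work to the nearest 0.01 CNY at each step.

From CIF to CFR, the seller no longer bears: insurance.
CFR price = 98954.26 − 308.28 = 98645.98

CFR price: CNY 98645.98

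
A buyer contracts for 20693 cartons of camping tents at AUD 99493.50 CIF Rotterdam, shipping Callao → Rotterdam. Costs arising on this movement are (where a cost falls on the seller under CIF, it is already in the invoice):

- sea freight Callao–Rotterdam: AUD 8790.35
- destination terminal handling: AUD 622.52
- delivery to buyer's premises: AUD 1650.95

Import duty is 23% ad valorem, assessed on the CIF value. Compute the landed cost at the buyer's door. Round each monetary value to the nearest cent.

CIF: the seller pays costs through ocean freight and marine insurance to the destination port.
Already in the invoice (seller's account under CIF): freight — exclude.
The CIF price already equals the CIF value: 99493.50
Import duty = 99493.50 × 23% = 22883.51
Buyer bears: destination terminal 622.52 + delivery 1650.95 + duty 22883.51 = 25156.98
Landed cost = invoice 99493.50 + 25156.98 = 124650.48

Total landed cost: AUD 124650.48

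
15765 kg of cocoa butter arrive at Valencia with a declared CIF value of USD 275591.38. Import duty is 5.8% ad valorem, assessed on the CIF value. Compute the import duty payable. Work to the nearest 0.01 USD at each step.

Import duty: USD 15984.30

Import duty = 275591.38 × 5.8% = 15984.30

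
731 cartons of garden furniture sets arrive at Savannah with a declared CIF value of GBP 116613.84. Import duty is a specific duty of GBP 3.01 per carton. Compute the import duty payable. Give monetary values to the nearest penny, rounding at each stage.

Import duty: GBP 2200.31

Import duty = 731 × 3.01 = 2200.31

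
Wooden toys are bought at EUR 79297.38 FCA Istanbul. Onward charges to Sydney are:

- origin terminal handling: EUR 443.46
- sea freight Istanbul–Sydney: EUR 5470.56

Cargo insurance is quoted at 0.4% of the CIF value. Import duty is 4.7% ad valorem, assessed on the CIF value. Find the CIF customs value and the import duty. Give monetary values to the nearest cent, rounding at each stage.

Let C be the CIF value. C = FCA price + pre-shipment costs + freight + 0.4% × C
C − 0.4% × C = 79297.38 + 443.46 + 5470.56
0.996 × C = 85211.40
C = 85211.40 / 0.996 = 85553.61
Insurance premium = 0.4% × 85553.61 = 342.21
Import duty = 85553.61 × 4.7% = 4021.02

CIF value: EUR 85553.61; import duty: EUR 4021.02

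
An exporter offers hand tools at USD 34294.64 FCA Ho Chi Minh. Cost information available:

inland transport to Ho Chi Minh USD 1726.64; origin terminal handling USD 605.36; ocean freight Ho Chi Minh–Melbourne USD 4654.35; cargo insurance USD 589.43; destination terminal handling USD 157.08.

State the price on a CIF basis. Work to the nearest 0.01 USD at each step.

CIF price: USD 40143.78

Not relevant to the conversion: inland to port — on the seller under both FCA and CIF; already in the FCA price and stays in the CIF price. destination terminal — on the buyer under both terms; not part of either seller's price.
From FCA to CIF, the seller additionally bears: origin terminal, freight, insurance.
CIF price = 34294.64 + 605.36 + 4654.35 + 589.43 = 40143.78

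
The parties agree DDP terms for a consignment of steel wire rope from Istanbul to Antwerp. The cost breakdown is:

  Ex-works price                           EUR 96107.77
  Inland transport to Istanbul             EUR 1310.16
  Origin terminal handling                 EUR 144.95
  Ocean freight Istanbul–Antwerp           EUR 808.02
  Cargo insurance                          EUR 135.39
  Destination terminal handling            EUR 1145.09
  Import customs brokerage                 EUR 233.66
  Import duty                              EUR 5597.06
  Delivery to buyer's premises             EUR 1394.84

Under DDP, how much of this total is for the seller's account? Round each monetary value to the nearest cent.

DDP: the seller bears all costs including import duty.
Seller's account: goods 96107.77 + inland to port 1310.16 + origin terminal 144.95 + freight 808.02 + insurance 135.39 + destination terminal 1145.09 + brokerage 233.66 + duty 5597.06 + delivery 1394.84 = 106876.94
Buyer's account: 0.00

Seller's account: EUR 106876.94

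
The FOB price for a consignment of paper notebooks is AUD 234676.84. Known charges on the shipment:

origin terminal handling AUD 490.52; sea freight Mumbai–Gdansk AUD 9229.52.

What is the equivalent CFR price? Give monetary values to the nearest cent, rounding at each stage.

CFR price: AUD 243906.36

Not relevant to the conversion: origin terminal — on the seller under both FOB and CFR; already in the FOB price and stays in the CFR price.
From FOB to CFR, the seller additionally bears: freight.
CFR price = 234676.84 + 9229.52 = 243906.36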